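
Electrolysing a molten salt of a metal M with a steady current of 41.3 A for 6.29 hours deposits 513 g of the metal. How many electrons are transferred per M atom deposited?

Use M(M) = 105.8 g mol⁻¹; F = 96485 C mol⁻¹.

2

Q = I·t = 41.30 A × 22644 s = 935200 C, so n(e⁻) = 935200/96485 = 9.693 mol.
n(M) deposited = 513 / 105.8 = 4.849 mol.
Electrons per atom = n(e⁻)/n(M) = 9.693 / 4.849 = 2.00 ≈ 2, so the ion is M²⁺.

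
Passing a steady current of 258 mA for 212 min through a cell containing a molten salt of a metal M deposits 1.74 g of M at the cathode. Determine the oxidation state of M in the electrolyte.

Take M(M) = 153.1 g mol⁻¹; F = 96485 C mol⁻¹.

+3

Q = I·t = 0.2580 A × 12720 s = 3282 C, so n(e⁻) = 3282/96485 = 0.03401 mol.
n(M) deposited = 1.74 / 153.1 = 0.01137 mol.
Electrons per atom = n(e⁻)/n(M) = 0.03401 / 0.01137 = 2.99 ≈ 3, so the ion is M³⁺.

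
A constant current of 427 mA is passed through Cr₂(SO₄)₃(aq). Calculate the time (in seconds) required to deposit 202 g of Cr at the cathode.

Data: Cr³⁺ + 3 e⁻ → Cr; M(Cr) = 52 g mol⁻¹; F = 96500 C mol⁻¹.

2.63 × 10⁶ s

n(Cr) = m/M = 202 / 52 = 3.885 mol.
Each Cr atom requires 3 electrons, so n(e⁻) = 3 × 3.885 = 11.65 mol.
Q = n(e⁻)·F = 11.65 × 96500 = 1125000 C.
t = Q/I = 1125000 / 0.4270 A = 2634000 s.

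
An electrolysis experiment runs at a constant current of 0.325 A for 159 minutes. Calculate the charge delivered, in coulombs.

Q = I·t = 0.3250 A × 9540.0 s = 3100 C.

3100 C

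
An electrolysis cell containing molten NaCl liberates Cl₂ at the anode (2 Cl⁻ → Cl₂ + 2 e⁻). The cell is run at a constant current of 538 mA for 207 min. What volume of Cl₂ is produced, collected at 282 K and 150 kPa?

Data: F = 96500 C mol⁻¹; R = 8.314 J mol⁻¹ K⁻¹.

0.541 L

Q = I·t = 0.5380 A × 12420 s = 6682 C.
n(e⁻) = Q/F = 6682 / 96500 = 0.06924 mol.
2 electrons are transferred per Cl₂ molecule, so n(Cl₂) = 0.06924 / 2 = 0.03462 mol.
V = nRT/P = (0.03462 × 8.314 × 282) / (150 × 10³ Pa) = 5.41 × 10⁻⁴ m³ = 0.541 L.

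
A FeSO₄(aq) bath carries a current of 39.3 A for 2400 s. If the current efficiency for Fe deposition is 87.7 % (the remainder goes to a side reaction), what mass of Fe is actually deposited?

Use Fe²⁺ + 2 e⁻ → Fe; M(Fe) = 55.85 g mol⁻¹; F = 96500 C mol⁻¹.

23.9 g

Q = I·t = 39.30 × 2400.0 = 94320 C.
n(e⁻) = 94320/96500 = 0.9774 mol; theoretically n(Fe) = 0.9774/2 = 0.4887 mol, m_theo = 27.29 g.
At 87.7 % efficiency, m_actual = 0.877 × 27.29 = 23.9 g.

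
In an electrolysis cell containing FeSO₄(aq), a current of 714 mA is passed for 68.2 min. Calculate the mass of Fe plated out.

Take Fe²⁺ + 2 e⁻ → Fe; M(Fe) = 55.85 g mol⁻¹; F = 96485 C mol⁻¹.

0.846 g

Q = I·t = 0.7140 A × 4092.0 s = 2922 C.
n(e⁻) = Q/F = 2922 / 96485 = 0.03028 mol.
Fe²⁺ + 2 e⁻ → Fe, so n(Fe) = n(e⁻)/2 = 0.01514 mol.
m = n·M = 0.01514 × 55.85 = 0.846 g.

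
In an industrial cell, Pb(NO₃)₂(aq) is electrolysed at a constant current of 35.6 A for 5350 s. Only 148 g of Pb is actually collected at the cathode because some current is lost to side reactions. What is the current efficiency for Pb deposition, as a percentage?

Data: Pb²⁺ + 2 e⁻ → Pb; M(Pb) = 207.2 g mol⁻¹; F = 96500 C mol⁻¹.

72.4 %

Q = I·t = 35.60 × 5350.0 = 190500 C; n(e⁻) = 190500/96500 = 1.974 mol.
Theoretical n(Pb) = n(e⁻)/2 = 0.9868 mol, i.e. m_theo = 0.9868 × 207.2 = 204.5 g.
Efficiency = m_actual / m_theo = 148 / 204.5 = 72.4 %.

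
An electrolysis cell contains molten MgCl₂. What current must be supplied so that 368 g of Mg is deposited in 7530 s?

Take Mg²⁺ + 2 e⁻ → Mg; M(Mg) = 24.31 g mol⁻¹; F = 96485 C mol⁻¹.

n(Mg) = 368 / 24.31 = 15.14 mol.
n(e⁻) = 2 × 15.14 = 30.28 mol.
Q = n(e⁻)·F = 30.28 × 96485 = 2921000 C.
I = Q/t = 2921000 / 7530.0 s = 388 A.

388 A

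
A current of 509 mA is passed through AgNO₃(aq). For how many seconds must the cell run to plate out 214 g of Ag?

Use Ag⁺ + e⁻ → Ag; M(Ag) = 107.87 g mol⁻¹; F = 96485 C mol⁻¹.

n(Ag) = m/M = 214 / 107.87 = 1.984 mol.
Each Ag atom requires 1 electron, so n(e⁻) = 1 × 1.984 = 1.984 mol.
Q = n(e⁻)·F = 1.984 × 96485 = 191400 C.
t = Q/I = 191400 / 0.5090 A = 376100 s.

3.76 × 10⁵ s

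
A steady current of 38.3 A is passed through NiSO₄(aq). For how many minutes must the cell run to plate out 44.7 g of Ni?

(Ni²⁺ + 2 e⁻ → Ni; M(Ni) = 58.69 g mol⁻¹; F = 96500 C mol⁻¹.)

n(Ni) = m/M = 44.7 / 58.69 = 0.7616 mol.
Each Ni atom requires 2 electrons, so n(e⁻) = 2 × 0.7616 = 1.523 mol.
Q = n(e⁻)·F = 1.523 × 96500 = 147000 C.
t = Q/I = 147000 / 38.30 A = 3838 s = 64.0 min.

64.0 min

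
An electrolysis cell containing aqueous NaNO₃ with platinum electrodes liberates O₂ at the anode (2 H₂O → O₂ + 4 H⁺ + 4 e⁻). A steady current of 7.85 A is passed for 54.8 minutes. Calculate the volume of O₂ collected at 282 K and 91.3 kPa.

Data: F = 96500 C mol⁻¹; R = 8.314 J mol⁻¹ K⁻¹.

1.72 L

Q = I·t = 7.850 A × 3288.0 s = 25810 C.
n(e⁻) = Q/F = 25810 / 96500 = 0.2675 mol.
4 electrons are transferred per O₂ molecule, so n(O₂) = 0.2675 / 4 = 0.06687 mol.
V = nRT/P = (0.06687 × 8.314 × 282) / (91.3 × 10³ Pa) = 0.00172 m³ = 1.72 L.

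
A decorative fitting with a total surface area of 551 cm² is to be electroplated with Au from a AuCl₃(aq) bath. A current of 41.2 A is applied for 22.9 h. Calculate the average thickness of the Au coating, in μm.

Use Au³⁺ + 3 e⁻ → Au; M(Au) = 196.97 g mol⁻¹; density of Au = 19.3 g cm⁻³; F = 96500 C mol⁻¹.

Q = I·t = 41.20 × 82440 = 3397000 C; n(e⁻) = 35.20 mol.
n(Au) = n(e⁻)/3 = 11.73 mol, so m = 11.73 × 196.97 = 2311 g.
Volume = m/ρ = 2311 / 19.3 = 119.7 cm³.
Thickness = V/A = 119.7 / 551 = 0.217 cm = 2170 μm.

2170 μm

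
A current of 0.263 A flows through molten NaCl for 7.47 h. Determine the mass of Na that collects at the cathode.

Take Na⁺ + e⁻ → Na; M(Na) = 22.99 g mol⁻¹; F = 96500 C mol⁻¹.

Q = I·t = 0.2630 A × 26892 s = 7073 C.
n(e⁻) = Q/F = 7073 / 96500 = 0.07329 mol.
Na⁺ + e⁻ → Na, so n(Na) = n(e⁻)/1 = 0.07329 mol.
m = n·M = 0.07329 × 22.99 = 1.68 g.

1.68 g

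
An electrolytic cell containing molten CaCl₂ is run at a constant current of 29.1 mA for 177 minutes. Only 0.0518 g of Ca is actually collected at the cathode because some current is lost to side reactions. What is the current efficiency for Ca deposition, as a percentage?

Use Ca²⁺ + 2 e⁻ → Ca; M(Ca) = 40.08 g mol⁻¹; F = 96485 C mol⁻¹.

Q = I·t = 0.02910 × 10620 = 309.0 C; n(e⁻) = 309.0/96485 = 0.003203 mol.
Theoretical n(Ca) = n(e⁻)/2 = 0.001602 mol, i.e. m_theo = 0.001602 × 40.08 = 0.06419 g.
Efficiency = m_actual / m_theo = 0.0518 / 0.06419 = 80.7 %.

80.7 %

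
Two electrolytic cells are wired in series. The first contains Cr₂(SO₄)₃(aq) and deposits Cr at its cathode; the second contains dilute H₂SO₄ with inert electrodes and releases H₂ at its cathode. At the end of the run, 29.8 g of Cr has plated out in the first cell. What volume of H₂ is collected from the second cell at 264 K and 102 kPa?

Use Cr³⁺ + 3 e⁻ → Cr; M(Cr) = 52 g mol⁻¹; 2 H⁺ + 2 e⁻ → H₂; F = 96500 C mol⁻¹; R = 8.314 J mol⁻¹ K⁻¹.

18.5 L

n(Cr) = 29.8 / 52 = 0.5731 mol, so n(e⁻) = 3 × 0.5731 = 1.719 mol.
The cells are in series, so the same 1.719 mol of electrons passes through the second cell.
2 H⁺ + 2 e⁻ → H₂ — 2 mol e⁻ per mol H₂, so n(H₂) = 1.719/2 = 0.8596 mol.
V = nRT/P = (0.8596 × 8.314 × 264) / (102 × 10³) = 0.0185 m³ = 18.5 L.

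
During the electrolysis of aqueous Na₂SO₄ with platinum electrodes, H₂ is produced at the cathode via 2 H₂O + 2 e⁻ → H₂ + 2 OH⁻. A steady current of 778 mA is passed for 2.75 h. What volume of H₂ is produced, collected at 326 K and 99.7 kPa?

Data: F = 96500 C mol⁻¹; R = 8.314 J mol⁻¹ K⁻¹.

Q = I·t = 0.7780 A × 9900.0 s = 7702 C.
n(e⁻) = Q/F = 7702 / 96500 = 0.07982 mol.
2 electrons are transferred per H₂ molecule, so n(H₂) = 0.07982 / 2 = 0.03991 mol.
V = nRT/P = (0.03991 × 8.314 × 326) / (99.7 × 10³ Pa) = 0.00108 m³ = 1.08 L.

1.08 L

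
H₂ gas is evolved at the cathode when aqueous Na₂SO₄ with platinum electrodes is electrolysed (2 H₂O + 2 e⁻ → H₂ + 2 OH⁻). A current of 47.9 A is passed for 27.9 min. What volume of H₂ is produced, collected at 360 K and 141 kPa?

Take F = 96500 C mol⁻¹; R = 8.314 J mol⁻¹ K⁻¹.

8.82 L

Q = I·t = 47.90 A × 1674.0 s = 80180 C.
n(e⁻) = Q/F = 80180 / 96500 = 0.8309 mol.
2 electrons are transferred per H₂ molecule, so n(H₂) = 0.8309 / 2 = 0.4155 mol.
V = nRT/P = (0.4155 × 8.314 × 360) / (141 × 10³ Pa) = 0.00882 m³ = 8.82 L.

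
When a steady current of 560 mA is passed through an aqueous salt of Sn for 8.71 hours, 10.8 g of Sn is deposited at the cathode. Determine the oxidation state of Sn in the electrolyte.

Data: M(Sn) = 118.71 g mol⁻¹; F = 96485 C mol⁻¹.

+2

Q = I·t = 0.5600 A × 31356 s = 17560 C, so n(e⁻) = 17560/96485 = 0.1820 mol.
n(Sn) deposited = 10.8 / 118.71 = 0.09098 mol.
Electrons per atom = n(e⁻)/n(Sn) = 0.1820 / 0.09098 = 2.00 ≈ 2, so the ion is Sn²⁺.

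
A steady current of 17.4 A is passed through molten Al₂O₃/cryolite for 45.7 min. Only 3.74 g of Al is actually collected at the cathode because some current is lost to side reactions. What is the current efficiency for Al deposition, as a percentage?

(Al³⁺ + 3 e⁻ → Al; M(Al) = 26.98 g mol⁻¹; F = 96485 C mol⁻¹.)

Q = I·t = 17.40 × 2742.0 = 47710 C; n(e⁻) = 47710/96485 = 0.4945 mol.
Theoretical n(Al) = n(e⁻)/3 = 0.1648 mol, i.e. m_theo = 0.1648 × 26.98 = 4.447 g.
Efficiency = m_actual / m_theo = 3.74 / 4.447 = 84.1 %.

84.1 %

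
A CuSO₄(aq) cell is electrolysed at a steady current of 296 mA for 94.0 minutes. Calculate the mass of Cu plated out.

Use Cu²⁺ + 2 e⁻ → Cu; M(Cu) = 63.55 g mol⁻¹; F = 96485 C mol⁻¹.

0.550 g

Q = I·t = 0.2960 A × 5640.0 s = 1669 C.
n(e⁻) = Q/F = 1669 / 96485 = 0.01730 mol.
Cu²⁺ + 2 e⁻ → Cu, so n(Cu) = n(e⁻)/2 = 0.008651 mol.
m = n·M = 0.008651 × 63.55 = 0.550 g.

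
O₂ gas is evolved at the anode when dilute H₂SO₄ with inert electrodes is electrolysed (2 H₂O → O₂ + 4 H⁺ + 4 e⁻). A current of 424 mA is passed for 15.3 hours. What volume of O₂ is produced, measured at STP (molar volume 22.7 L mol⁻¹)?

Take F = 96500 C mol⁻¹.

Q = I·t = 0.4240 A × 55080 s = 23350 C.
n(e⁻) = Q/F = 23350 / 96500 = 0.2420 mol.
4 electrons are transferred per O₂ molecule, so n(O₂) = 0.2420 / 4 = 0.06050 mol.
V = n × V_m = 0.06050 × 22.7 = 1.37 L.

1.37 L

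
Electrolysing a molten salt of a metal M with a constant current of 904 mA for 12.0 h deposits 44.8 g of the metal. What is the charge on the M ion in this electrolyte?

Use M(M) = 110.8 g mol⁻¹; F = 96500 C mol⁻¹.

+1

Q = I·t = 0.9040 A × 43200 s = 39050 C, so n(e⁻) = 39050/96500 = 0.4047 mol.
n(M) deposited = 44.8 / 110.8 = 0.4043 mol.
Electrons per atom = n(e⁻)/n(M) = 0.4047 / 0.4043 = 1.00 ≈ 1, so the ion is M⁺.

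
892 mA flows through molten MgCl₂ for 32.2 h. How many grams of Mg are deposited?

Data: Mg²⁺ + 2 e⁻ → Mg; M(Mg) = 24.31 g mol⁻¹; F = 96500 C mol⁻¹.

Q = I·t = 0.8920 A × 115920 s = 103400 C.
n(e⁻) = Q/F = 103400 / 96500 = 1.072 mol.
Mg²⁺ + 2 e⁻ → Mg, so n(Mg) = n(e⁻)/2 = 0.5358 mol.
m = n·M = 0.5358 × 24.31 = 13.0 g.

13.0 g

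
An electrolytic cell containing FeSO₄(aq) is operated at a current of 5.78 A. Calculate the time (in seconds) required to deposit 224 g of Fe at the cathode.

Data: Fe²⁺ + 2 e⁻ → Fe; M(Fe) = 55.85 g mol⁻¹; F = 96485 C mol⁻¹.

n(Fe) = m/M = 224 / 55.85 = 4.011 mol.
Each Fe atom requires 2 electrons, so n(e⁻) = 2 × 4.011 = 8.021 mol.
Q = n(e⁻)·F = 8.021 × 96485 = 774000 C.
t = Q/I = 774000 / 5.780 A = 133900 s.

1.34 × 10⁵ s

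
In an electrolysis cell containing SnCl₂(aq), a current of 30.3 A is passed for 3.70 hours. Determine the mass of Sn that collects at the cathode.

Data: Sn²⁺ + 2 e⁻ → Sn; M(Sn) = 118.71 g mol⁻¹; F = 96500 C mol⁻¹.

Q = I·t = 30.30 A × 13320 s = 403600 C.
n(e⁻) = Q/F = 403600 / 96500 = 4.182 mol.
Sn²⁺ + 2 e⁻ → Sn, so n(Sn) = n(e⁻)/2 = 2.091 mol.
m = n·M = 2.091 × 118.71 = 248 g.

248 g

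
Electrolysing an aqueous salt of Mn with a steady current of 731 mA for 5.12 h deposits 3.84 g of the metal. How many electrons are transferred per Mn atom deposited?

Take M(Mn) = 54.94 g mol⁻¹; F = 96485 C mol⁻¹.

2

Q = I·t = 0.7310 A × 18432 s = 13470 C, so n(e⁻) = 13470/96485 = 0.1396 mol.
n(Mn) deposited = 3.84 / 54.94 = 0.06989 mol.
Electrons per atom = n(e⁻)/n(Mn) = 0.1396 / 0.06989 = 2.00 ≈ 2, so the ion is Mn²⁺.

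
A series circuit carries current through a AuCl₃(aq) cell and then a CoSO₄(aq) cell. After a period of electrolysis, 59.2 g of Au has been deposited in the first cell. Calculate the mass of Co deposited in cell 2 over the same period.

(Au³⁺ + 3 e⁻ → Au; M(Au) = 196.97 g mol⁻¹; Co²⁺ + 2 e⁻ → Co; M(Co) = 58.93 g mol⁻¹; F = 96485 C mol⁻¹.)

26.6 g

n(Au) = 59.2 / 196.97 = 0.3006 mol.
Since Au³⁺ + 3 e⁻ → Au, n(e⁻) passed = 3 × 0.3006 = 0.9017 mol.
Cells in series carry the same charge, so the same 0.9017 mol of electrons passes through cell 2.
Co²⁺ + 2 e⁻ → Co, so n(Co) = 0.9017 / 2 = 0.4508 mol.
m(Co) = 0.4508 × 58.93 = 26.6 g.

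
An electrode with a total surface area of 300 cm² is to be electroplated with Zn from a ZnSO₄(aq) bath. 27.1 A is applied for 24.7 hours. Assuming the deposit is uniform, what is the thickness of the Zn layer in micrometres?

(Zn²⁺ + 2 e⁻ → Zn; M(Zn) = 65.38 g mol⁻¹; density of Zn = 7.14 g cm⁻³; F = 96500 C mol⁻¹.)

Q = I·t = 27.10 × 88920 = 2410000 C; n(e⁻) = 24.97 mol.
n(Zn) = n(e⁻)/2 = 12.49 mol, so m = 12.49 × 65.38 = 816.3 g.
Volume = m/ρ = 816.3 / 7.14 = 114.3 cm³.
Thickness = V/A = 114.3 / 300 = 0.381 cm = 3810 μm.

3810 μm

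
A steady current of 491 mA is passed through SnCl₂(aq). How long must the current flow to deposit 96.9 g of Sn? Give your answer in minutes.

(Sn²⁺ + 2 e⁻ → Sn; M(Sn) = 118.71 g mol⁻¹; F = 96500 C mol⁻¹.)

5350 min

n(Sn) = m/M = 96.9 / 118.71 = 0.8163 mol.
Each Sn atom requires 2 electrons, so n(e⁻) = 2 × 0.8163 = 1.633 mol.
Q = n(e⁻)·F = 1.633 × 96500 = 157500 C.
t = Q/I = 157500 / 0.4910 A = 320900 s = 5350 min.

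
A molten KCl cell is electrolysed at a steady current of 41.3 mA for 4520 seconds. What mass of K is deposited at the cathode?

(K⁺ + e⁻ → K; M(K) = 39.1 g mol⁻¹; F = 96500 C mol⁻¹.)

0.0756 g

Q = I·t = 0.04130 A × 4520.0 s = 186.7 C.
n(e⁻) = Q/F = 186.7 / 96500 = 0.001934 mol.
K⁺ + e⁻ → K, so n(K) = n(e⁻)/1 = 0.001934 mol.
m = n·M = 0.001934 × 39.1 = 0.0756 g.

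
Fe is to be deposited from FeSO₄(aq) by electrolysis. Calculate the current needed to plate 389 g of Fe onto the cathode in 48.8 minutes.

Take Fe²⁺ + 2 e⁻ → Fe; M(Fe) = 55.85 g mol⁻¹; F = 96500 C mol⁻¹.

n(Fe) = 389 / 55.85 = 6.965 mol.
n(e⁻) = 2 × 6.965 = 13.93 mol.
Q = n(e⁻)·F = 13.93 × 96500 = 1344000 C.
I = Q/t = 1344000 / 2928.0 s = 459 A.

459 A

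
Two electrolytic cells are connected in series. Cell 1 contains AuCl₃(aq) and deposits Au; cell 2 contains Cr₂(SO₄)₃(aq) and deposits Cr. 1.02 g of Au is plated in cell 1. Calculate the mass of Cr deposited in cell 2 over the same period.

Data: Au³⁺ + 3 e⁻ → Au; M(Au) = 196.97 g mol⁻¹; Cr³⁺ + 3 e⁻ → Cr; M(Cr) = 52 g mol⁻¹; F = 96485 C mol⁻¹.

0.269 g

n(Au) = 1.02 / 196.97 = 0.005178 mol.
Since Au³⁺ + 3 e⁻ → Au, n(e⁻) passed = 3 × 0.005178 = 0.01554 mol.
Cells in series carry the same charge, so the same 0.01554 mol of electrons passes through cell 2.
Cr³⁺ + 3 e⁻ → Cr, so n(Cr) = 0.01554 / 3 = 0.005178 mol.
m(Cr) = 0.005178 × 52 = 0.269 g.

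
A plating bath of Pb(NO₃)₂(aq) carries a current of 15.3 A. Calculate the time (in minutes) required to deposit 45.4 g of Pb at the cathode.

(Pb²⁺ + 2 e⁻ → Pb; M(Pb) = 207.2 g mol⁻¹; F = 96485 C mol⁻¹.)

46.1 min

n(Pb) = m/M = 45.4 / 207.2 = 0.2191 mol.
Each Pb atom requires 2 electrons, so n(e⁻) = 2 × 0.2191 = 0.4382 mol.
Q = n(e⁻)·F = 0.4382 × 96485 = 42280 C.
t = Q/I = 42280 / 15.30 A = 2764 s = 46.1 min.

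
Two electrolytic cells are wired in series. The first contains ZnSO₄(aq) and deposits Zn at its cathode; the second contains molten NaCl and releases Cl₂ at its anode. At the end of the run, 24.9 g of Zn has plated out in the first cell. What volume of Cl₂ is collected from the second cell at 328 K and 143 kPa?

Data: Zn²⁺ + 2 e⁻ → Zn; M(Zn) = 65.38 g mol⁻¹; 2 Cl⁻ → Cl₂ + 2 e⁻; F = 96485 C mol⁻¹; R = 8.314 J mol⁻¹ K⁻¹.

7.26 L

n(Zn) = 24.9 / 65.38 = 0.3809 mol, so n(e⁻) = 2 × 0.3809 = 0.7617 mol.
The cells are in series, so the same 0.7617 mol of electrons passes through the second cell.
2 Cl⁻ → Cl₂ + 2 e⁻ — 2 mol e⁻ per mol Cl₂, so n(Cl₂) = 0.7617/2 = 0.3809 mol.
V = nRT/P = (0.3809 × 8.314 × 328) / (143 × 10³) = 0.00726 m³ = 7.26 L.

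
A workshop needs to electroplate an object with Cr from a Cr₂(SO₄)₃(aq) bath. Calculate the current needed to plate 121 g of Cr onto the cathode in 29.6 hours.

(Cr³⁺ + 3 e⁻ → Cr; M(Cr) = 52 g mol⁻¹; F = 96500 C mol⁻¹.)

n(Cr) = 121 / 52 = 2.327 mol.
n(e⁻) = 3 × 2.327 = 6.981 mol.
Q = n(e⁻)·F = 6.981 × 96500 = 673600 C.
I = Q/t = 673600 / 106560 s = 6.32 A.

6.32 A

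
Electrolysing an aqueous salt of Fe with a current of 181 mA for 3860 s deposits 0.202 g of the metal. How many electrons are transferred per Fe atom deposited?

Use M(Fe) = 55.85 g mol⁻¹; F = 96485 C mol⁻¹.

Q = I·t = 0.1810 A × 3860.0 s = 698.7 C, so n(e⁻) = 698.7/96485 = 0.007241 mol.
n(Fe) deposited = 0.202 / 55.85 = 0.003617 mol.
Electrons per atom = n(e⁻)/n(Fe) = 0.007241 / 0.003617 = 2.00 ≈ 2, so the ion is Fe²⁺.

2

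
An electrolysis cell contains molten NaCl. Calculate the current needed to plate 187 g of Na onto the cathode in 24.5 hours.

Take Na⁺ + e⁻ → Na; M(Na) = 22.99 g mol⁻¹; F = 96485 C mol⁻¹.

n(Na) = 187 / 22.99 = 8.134 mol.
n(e⁻) = 1 × 8.134 = 8.134 mol.
Q = n(e⁻)·F = 8.134 × 96485 = 784800 C.
I = Q/t = 784800 / 88200 s = 8.90 A.

8.90 A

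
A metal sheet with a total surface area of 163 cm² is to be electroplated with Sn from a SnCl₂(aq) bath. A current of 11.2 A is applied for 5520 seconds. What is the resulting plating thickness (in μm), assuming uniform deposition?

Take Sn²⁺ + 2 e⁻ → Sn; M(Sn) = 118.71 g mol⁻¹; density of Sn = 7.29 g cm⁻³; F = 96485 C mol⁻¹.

Q = I·t = 11.20 × 5520.0 = 61820 C; n(e⁻) = 0.6408 mol.
n(Sn) = n(e⁻)/2 = 0.3204 mol, so m = 0.3204 × 118.71 = 38.03 g.
Volume = m/ρ = 38.03 / 7.29 = 5.217 cm³.
Thickness = V/A = 5.217 / 163 = 0.0320 cm = 320 μm.

320 μm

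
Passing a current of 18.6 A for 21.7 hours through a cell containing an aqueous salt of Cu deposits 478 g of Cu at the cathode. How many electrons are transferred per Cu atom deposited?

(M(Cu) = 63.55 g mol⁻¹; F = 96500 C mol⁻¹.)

Q = I·t = 18.60 A × 78120 s = 1453000 C, so n(e⁻) = 1453000/96500 = 15.06 mol.
n(Cu) deposited = 478 / 63.55 = 7.522 mol.
Electrons per atom = n(e⁻)/n(Cu) = 15.06 / 7.522 = 2.00 ≈ 2, so the ion is Cu²⁺.

2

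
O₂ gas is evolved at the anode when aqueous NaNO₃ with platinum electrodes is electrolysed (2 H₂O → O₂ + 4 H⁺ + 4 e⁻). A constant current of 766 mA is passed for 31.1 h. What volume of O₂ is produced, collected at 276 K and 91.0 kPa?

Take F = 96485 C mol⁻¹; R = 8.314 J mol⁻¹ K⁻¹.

Q = I·t = 0.7660 A × 111960 s = 85760 C.
n(e⁻) = Q/F = 85760 / 96485 = 0.8889 mol.
4 electrons are transferred per O₂ molecule, so n(O₂) = 0.8889 / 4 = 0.2222 mol.
V = nRT/P = (0.2222 × 8.314 × 276) / (91.0 × 10³ Pa) = 0.00560 m³ = 5.60 L.

5.60 L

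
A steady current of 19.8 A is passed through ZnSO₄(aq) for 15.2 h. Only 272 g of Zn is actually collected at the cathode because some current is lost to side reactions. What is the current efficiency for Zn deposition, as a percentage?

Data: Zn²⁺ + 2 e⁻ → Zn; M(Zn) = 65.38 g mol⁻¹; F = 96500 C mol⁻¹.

Q = I·t = 19.80 × 54720 = 1083000 C; n(e⁻) = 1083000/96500 = 11.23 mol.
Theoretical n(Zn) = n(e⁻)/2 = 5.614 mol, i.e. m_theo = 5.614 × 65.38 = 367.0 g.
Efficiency = m_actual / m_theo = 272 / 367.0 = 74.1 %.

74.1 %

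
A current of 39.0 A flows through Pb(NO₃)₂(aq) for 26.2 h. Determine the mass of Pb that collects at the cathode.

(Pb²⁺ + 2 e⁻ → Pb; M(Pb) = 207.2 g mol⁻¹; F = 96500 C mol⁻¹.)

3950 g

Q = I·t = 39.00 A × 94320 s = 3678000 C.
n(e⁻) = Q/F = 3678000 / 96500 = 38.12 mol.
Pb²⁺ + 2 e⁻ → Pb, so n(Pb) = n(e⁻)/2 = 19.06 mol.
m = n·M = 19.06 × 207.2 = 3950 g.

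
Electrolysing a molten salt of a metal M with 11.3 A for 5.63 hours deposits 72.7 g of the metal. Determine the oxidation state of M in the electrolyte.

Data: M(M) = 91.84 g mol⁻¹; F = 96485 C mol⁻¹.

+3

Q = I·t = 11.30 A × 20268 s = 229000 C, so n(e⁻) = 229000/96485 = 2.374 mol.
n(M) deposited = 72.7 / 91.84 = 0.7916 mol.
Electrons per atom = n(e⁻)/n(M) = 2.374 / 0.7916 = 3.00 ≈ 3, so the ion is M³⁺.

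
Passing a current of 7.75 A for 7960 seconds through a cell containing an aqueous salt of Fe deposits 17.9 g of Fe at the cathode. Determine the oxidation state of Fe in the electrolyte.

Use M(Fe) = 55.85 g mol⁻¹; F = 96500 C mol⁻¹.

Q = I·t = 7.750 A × 7960.0 s = 61690 C, so n(e⁻) = 61690/96500 = 0.6393 mol.
n(Fe) deposited = 17.9 / 55.85 = 0.3205 mol.
Electrons per atom = n(e⁻)/n(Fe) = 0.6393 / 0.3205 = 1.99 ≈ 2, so the ion is Fe²⁺.

+2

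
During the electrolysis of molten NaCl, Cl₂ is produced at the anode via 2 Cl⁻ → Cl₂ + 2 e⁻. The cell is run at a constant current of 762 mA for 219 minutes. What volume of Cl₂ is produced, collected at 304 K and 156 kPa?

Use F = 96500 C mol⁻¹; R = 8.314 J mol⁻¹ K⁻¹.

Q = I·t = 0.7620 A × 13140 s = 10010 C.
n(e⁻) = Q/F = 10010 / 96500 = 0.1038 mol.
2 electrons are transferred per Cl₂ molecule, so n(Cl₂) = 0.1038 / 2 = 0.05188 mol.
V = nRT/P = (0.05188 × 8.314 × 304) / (156 × 10³ Pa) = 8.41 × 10⁻⁴ m³ = 0.841 L.

0.841 L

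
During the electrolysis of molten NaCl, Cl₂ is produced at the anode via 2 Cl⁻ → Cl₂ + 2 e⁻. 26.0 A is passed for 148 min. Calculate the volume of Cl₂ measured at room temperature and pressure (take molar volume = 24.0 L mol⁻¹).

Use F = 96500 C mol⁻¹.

28.7 L

Q = I·t = 26.00 A × 8880.0 s = 230900 C.
n(e⁻) = Q/F = 230900 / 96500 = 2.393 mol.
2 electrons are transferred per Cl₂ molecule, so n(Cl₂) = 2.393 / 2 = 1.196 mol.
V = n × V_m = 1.196 × 24.0 = 28.7 L.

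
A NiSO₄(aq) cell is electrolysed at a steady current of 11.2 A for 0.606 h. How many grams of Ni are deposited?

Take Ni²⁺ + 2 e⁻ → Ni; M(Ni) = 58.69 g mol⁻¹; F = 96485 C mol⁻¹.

7.43 g

Q = I·t = 11.20 A × 2181.6 s = 24430 C.
n(e⁻) = Q/F = 24430 / 96485 = 0.2532 mol.
Ni²⁺ + 2 e⁻ → Ni, so n(Ni) = n(e⁻)/2 = 0.1266 mol.
m = n·M = 0.1266 × 58.69 = 7.43 g.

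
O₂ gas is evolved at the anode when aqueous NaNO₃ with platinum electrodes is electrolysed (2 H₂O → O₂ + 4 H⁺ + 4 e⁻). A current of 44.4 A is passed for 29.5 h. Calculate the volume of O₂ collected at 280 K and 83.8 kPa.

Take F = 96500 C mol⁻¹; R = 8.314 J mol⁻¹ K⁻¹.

339 L

Q = I·t = 44.40 A × 106200 s = 4715000 C.
n(e⁻) = Q/F = 4715000 / 96500 = 48.86 mol.
4 electrons are transferred per O₂ molecule, so n(O₂) = 48.86 / 4 = 12.22 mol.
V = nRT/P = (12.22 × 8.314 × 280) / (83.8 × 10³ Pa) = 0.339 m³ = 339 L.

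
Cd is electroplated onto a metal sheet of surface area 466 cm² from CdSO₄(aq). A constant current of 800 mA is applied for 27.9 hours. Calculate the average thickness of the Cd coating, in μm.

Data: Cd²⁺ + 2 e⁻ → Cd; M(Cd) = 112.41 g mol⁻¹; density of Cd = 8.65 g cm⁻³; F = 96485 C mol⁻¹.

Q = I·t = 0.8000 × 100440 = 80350 C; n(e⁻) = 0.8328 mol.
n(Cd) = n(e⁻)/2 = 0.4164 mol, so m = 0.4164 × 112.41 = 46.81 g.
Volume = m/ρ = 46.81 / 8.65 = 5.411 cm³.
Thickness = V/A = 5.411 / 466 = 0.0116 cm = 116 μm.

116 μm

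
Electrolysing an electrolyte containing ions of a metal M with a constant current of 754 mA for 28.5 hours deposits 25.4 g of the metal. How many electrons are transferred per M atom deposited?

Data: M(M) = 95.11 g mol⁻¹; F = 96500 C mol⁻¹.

3

Q = I·t = 0.7540 A × 102600 s = 77360 C, so n(e⁻) = 77360/96500 = 0.8017 mol.
n(M) deposited = 25.4 / 95.11 = 0.2671 mol.
Electrons per atom = n(e⁻)/n(M) = 0.8017 / 0.2671 = 3.00 ≈ 3, so the ion is M³⁺.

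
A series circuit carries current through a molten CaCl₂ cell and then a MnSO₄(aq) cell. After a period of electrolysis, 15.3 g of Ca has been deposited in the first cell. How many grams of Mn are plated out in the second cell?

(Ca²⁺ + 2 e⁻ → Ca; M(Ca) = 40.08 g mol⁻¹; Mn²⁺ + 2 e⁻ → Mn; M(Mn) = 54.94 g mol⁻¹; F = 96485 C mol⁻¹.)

n(Ca) = 15.3 / 40.08 = 0.3817 mol.
Since Ca²⁺ + 2 e⁻ → Ca, n(e⁻) passed = 2 × 0.3817 = 0.7635 mol.
Cells in series carry the same charge, so the same 0.7635 mol of electrons passes through cell 2.
Mn²⁺ + 2 e⁻ → Mn, so n(Mn) = 0.7635 / 2 = 0.3817 mol.
m(Mn) = 0.3817 × 54.94 = 21.0 g.

21.0 g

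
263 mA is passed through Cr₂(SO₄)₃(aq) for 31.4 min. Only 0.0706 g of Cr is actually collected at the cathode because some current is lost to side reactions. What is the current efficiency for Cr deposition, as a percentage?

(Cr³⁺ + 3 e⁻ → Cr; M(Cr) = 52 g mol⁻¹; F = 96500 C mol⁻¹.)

79.3 %

Q = I·t = 0.2630 × 1884.0 = 495.5 C; n(e⁻) = 495.5/96500 = 0.005135 mol.
Theoretical n(Cr) = n(e⁻)/3 = 0.001712 mol, i.e. m_theo = 0.001712 × 52 = 0.08900 g.
Efficiency = m_actual / m_theo = 0.0706 / 0.08900 = 79.3 %.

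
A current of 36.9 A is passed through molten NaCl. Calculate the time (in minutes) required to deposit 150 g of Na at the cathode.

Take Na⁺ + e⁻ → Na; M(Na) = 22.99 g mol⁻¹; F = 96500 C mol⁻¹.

284 min

n(Na) = m/M = 150 / 22.99 = 6.525 mol.
Each Na atom requires 1 electron, so n(e⁻) = 1 × 6.525 = 6.525 mol.
Q = n(e⁻)·F = 6.525 × 96500 = 629600 C.
t = Q/I = 629600 / 36.90 A = 17060 s = 284 min.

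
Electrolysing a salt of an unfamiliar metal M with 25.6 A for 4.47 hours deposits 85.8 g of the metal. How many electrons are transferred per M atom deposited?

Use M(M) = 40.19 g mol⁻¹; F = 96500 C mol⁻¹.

2

Q = I·t = 25.60 A × 16092 s = 412000 C, so n(e⁻) = 412000/96500 = 4.269 mol.
n(M) deposited = 85.8 / 40.19 = 2.135 mol.
Electrons per atom = n(e⁻)/n(M) = 4.269 / 2.135 = 2.00 ≈ 2, so the ion is M²⁺.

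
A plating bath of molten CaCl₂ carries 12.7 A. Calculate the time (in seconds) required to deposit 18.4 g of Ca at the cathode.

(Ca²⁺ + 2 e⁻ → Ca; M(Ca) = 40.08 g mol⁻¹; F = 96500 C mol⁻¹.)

n(Ca) = m/M = 18.4 / 40.08 = 0.4591 mol.
Each Ca atom requires 2 electrons, so n(e⁻) = 2 × 0.4591 = 0.9182 mol.
Q = n(e⁻)·F = 0.9182 × 96500 = 88600 C.
t = Q/I = 88600 / 12.70 A = 6977 s.

6980 s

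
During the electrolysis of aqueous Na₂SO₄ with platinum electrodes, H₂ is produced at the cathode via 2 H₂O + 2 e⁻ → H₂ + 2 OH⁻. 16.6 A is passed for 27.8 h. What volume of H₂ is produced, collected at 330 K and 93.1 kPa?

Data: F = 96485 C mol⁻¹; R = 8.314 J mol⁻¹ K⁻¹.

254 L

Q = I·t = 16.60 A × 100080 s = 1661000 C.
n(e⁻) = Q/F = 1661000 / 96485 = 17.22 mol.
2 electrons are transferred per H₂ molecule, so n(H₂) = 17.22 / 2 = 8.609 mol.
V = nRT/P = (8.609 × 8.314 × 330) / (93.1 × 10³ Pa) = 0.254 m³ = 254 L.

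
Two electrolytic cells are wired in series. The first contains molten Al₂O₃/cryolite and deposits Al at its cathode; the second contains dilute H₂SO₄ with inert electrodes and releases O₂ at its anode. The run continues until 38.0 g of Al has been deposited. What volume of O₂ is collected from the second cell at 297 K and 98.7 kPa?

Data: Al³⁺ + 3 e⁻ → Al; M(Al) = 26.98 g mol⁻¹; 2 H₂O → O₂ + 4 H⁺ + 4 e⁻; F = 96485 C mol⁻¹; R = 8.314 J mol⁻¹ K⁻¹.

26.4 L

n(Al) = 38.0 / 26.98 = 1.408 mol, so n(e⁻) = 3 × 1.408 = 4.225 mol.
The cells are in series, so the same 4.225 mol of electrons passes through the second cell.
2 H₂O → O₂ + 4 H⁺ + 4 e⁻ — 4 mol e⁻ per mol O₂, so n(O₂) = 4.225/4 = 1.056 mol.
V = nRT/P = (1.056 × 8.314 × 297) / (98.7 × 10³) = 0.0264 m³ = 26.4 L.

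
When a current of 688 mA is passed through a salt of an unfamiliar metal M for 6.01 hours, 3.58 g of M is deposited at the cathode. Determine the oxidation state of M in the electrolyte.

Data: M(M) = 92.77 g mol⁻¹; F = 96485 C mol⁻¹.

+4

Q = I·t = 0.6880 A × 21636 s = 14890 C, so n(e⁻) = 14890/96485 = 0.1543 mol.
n(M) deposited = 3.58 / 92.77 = 0.03859 mol.
Electrons per atom = n(e⁻)/n(M) = 0.1543 / 0.03859 = 4.00 ≈ 4, so the ion is M⁴⁺.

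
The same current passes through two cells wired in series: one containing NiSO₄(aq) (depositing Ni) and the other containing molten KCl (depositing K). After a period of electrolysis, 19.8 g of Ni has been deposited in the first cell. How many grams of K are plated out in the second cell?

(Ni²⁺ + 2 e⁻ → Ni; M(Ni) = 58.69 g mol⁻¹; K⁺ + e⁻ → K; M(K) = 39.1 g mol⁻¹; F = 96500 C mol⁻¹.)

n(Ni) = 19.8 / 58.69 = 0.3374 mol.
Since Ni²⁺ + 2 e⁻ → Ni, n(e⁻) passed = 2 × 0.3374 = 0.6747 mol.
Cells in series carry the same charge, so the same 0.6747 mol of electrons passes through cell 2.
K⁺ + e⁻ → K, so n(K) = 0.6747 / 1 = 0.6747 mol.
m(K) = 0.6747 × 39.1 = 26.4 g.

26.4 g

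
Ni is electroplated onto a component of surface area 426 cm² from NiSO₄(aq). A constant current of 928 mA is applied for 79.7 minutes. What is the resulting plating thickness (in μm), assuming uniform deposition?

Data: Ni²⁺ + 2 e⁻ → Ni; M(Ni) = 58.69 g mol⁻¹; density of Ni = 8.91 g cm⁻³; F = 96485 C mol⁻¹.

Q = I·t = 0.9280 × 4782.0 = 4438 C; n(e⁻) = 0.04599 mol.
n(Ni) = n(e⁻)/2 = 0.02300 mol, so m = 0.02300 × 58.69 = 1.350 g.
Volume = m/ρ = 1.350 / 8.91 = 0.1515 cm³.
Thickness = V/A = 0.1515 / 426 = 3.56 × 10⁻⁴ cm = 3.56 μm.

3.56 μm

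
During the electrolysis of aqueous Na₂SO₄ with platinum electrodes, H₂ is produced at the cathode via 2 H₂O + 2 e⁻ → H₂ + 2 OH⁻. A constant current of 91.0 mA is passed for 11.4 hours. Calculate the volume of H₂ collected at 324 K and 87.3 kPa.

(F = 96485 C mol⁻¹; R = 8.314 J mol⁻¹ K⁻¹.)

0.597 L

Q = I·t = 0.09100 A × 41040 s = 3735 C.
n(e⁻) = Q/F = 3735 / 96485 = 0.03871 mol.
2 electrons are transferred per H₂ molecule, so n(H₂) = 0.03871 / 2 = 0.01935 mol.
V = nRT/P = (0.01935 × 8.314 × 324) / (87.3 × 10³ Pa) = 5.97 × 10⁻⁴ m³ = 0.597 L.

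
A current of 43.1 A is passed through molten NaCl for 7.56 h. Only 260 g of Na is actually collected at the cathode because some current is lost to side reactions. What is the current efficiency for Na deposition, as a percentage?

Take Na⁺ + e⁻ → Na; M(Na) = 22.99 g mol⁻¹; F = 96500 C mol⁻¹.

93.0 %

Q = I·t = 43.10 × 27216 = 1173000 C; n(e⁻) = 1173000/96500 = 12.16 mol.
Theoretical n(Na) = n(e⁻)/1 = 12.16 mol, i.e. m_theo = 12.16 × 22.99 = 279.5 g.
Efficiency = m_actual / m_theo = 260 / 279.5 = 93.0 %.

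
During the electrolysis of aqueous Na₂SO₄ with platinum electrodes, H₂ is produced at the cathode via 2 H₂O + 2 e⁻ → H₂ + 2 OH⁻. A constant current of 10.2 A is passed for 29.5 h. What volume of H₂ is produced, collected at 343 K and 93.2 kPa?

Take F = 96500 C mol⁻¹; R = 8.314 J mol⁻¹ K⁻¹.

Q = I·t = 10.20 A × 106200 s = 1083000 C.
n(e⁻) = Q/F = 1083000 / 96500 = 11.23 mol.
2 electrons are transferred per H₂ molecule, so n(H₂) = 11.23 / 2 = 5.613 mol.
V = nRT/P = (5.613 × 8.314 × 343) / (93.2 × 10³ Pa) = 0.172 m³ = 172 L.

172 L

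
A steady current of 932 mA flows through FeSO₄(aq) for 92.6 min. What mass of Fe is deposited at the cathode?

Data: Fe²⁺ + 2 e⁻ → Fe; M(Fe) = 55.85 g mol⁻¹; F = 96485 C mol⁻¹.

Q = I·t = 0.9320 A × 5556.0 s = 5178 C.
n(e⁻) = Q/F = 5178 / 96485 = 0.05367 mol.
Fe²⁺ + 2 e⁻ → Fe, so n(Fe) = n(e⁻)/2 = 0.02683 mol.
m = n·M = 0.02683 × 55.85 = 1.50 g.

1.50 g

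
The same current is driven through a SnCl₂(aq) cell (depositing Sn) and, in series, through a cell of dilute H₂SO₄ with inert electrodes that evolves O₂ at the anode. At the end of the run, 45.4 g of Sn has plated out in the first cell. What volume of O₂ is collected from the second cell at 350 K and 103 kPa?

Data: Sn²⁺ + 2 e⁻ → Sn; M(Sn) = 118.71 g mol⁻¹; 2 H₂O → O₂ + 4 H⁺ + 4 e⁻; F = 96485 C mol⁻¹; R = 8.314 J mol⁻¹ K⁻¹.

n(Sn) = 45.4 / 118.71 = 0.3824 mol, so n(e⁻) = 2 × 0.3824 = 0.7649 mol.
The cells are in series, so the same 0.7649 mol of electrons passes through the second cell.
2 H₂O → O₂ + 4 H⁺ + 4 e⁻ — 4 mol e⁻ per mol O₂, so n(O₂) = 0.7649/4 = 0.1912 mol.
V = nRT/P = (0.1912 × 8.314 × 350) / (103 × 10³) = 0.00540 m³ = 5.40 L.

5.40 L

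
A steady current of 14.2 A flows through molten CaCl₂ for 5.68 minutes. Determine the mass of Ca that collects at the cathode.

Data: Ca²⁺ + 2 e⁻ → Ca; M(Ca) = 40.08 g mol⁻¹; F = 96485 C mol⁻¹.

Q = I·t = 14.20 A × 340.80 s = 4839 C.
n(e⁻) = Q/F = 4839 / 96485 = 0.05016 mol.
Ca²⁺ + 2 e⁻ → Ca, so n(Ca) = n(e⁻)/2 = 0.02508 mol.
m = n·M = 0.02508 × 40.08 = 1.01 g.

1.01 g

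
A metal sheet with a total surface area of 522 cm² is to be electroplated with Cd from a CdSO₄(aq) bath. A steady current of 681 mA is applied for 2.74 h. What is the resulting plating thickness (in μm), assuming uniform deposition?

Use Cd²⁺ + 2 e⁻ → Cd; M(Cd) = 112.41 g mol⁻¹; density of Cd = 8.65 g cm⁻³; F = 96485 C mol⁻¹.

Q = I·t = 0.6810 × 9864.0 = 6717 C; n(e⁻) = 0.06962 mol.
n(Cd) = n(e⁻)/2 = 0.03481 mol, so m = 0.03481 × 112.41 = 3.913 g.
Volume = m/ρ = 3.913 / 8.65 = 0.4524 cm³.
Thickness = V/A = 0.4524 / 522 = 8.67 × 10⁻⁴ cm = 8.67 μm.

8.67 μm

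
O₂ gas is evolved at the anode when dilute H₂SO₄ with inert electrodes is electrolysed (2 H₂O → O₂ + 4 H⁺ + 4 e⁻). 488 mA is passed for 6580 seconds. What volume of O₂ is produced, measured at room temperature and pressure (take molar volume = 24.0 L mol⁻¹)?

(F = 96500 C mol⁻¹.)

Q = I·t = 0.4880 A × 6580.0 s = 3211 C.
n(e⁻) = Q/F = 3211 / 96500 = 0.03328 mol.
4 electrons are transferred per O₂ molecule, so n(O₂) = 0.03328 / 4 = 0.008319 mol.
V = n × V_m = 0.008319 × 24.0 = 0.200 L.

0.200 L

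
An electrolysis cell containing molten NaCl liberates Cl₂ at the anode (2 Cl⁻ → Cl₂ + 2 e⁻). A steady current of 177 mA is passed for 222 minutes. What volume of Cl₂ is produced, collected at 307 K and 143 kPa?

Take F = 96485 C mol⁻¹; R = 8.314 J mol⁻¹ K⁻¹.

0.218 L

Q = I·t = 0.1770 A × 13320 s = 2358 C.
n(e⁻) = Q/F = 2358 / 96485 = 0.02444 mol.
2 electrons are transferred per Cl₂ molecule, so n(Cl₂) = 0.02444 / 2 = 0.01222 mol.
V = nRT/P = (0.01222 × 8.314 × 307) / (143 × 10³ Pa) = 2.18 × 10⁻⁴ m³ = 0.218 L.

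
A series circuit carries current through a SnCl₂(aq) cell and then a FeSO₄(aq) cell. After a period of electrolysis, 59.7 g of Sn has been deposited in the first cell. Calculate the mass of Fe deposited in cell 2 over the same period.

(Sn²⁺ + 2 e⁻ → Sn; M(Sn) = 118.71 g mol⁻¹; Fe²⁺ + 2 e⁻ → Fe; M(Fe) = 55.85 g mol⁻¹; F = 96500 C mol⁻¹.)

28.1 g

n(Sn) = 59.7 / 118.71 = 0.5029 mol.
Since Sn²⁺ + 2 e⁻ → Sn, n(e⁻) passed = 2 × 0.5029 = 1.006 mol.
Cells in series carry the same charge, so the same 1.006 mol of electrons passes through cell 2.
Fe²⁺ + 2 e⁻ → Fe, so n(Fe) = 1.006 / 2 = 0.5029 mol.
m(Fe) = 0.5029 × 55.85 = 28.1 g.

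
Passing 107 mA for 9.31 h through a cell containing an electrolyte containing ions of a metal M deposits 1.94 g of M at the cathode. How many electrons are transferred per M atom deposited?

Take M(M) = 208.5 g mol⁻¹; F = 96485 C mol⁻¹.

4

Q = I·t = 0.1070 A × 33516 s = 3586 C, so n(e⁻) = 3586/96485 = 0.03717 mol.
n(M) deposited = 1.94 / 208.5 = 0.009305 mol.
Electrons per atom = n(e⁻)/n(M) = 0.03717 / 0.009305 = 3.99 ≈ 4, so the ion is M⁴⁺.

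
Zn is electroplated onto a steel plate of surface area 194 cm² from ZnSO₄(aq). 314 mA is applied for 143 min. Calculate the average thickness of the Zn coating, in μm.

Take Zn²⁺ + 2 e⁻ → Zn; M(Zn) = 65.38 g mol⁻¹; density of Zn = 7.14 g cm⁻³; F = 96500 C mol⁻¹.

Q = I·t = 0.3140 × 8580.0 = 2694 C; n(e⁻) = 0.02792 mol.
n(Zn) = n(e⁻)/2 = 0.01396 mol, so m = 0.01396 × 65.38 = 0.9127 g.
Volume = m/ρ = 0.9127 / 7.14 = 0.1278 cm³.
Thickness = V/A = 0.1278 / 194 = 6.59 × 10⁻⁴ cm = 6.59 μm.

6.59 μm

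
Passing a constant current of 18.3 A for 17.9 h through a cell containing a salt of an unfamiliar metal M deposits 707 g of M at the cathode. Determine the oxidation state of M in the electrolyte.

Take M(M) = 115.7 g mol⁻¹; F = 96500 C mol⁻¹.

Q = I·t = 18.30 A × 64440 s = 1179000 C, so n(e⁻) = 1179000/96500 = 12.22 mol.
n(M) deposited = 707 / 115.7 = 6.111 mol.
Electrons per atom = n(e⁻)/n(M) = 12.22 / 6.111 = 2.00 ≈ 2, so the ion is M²⁺.

+2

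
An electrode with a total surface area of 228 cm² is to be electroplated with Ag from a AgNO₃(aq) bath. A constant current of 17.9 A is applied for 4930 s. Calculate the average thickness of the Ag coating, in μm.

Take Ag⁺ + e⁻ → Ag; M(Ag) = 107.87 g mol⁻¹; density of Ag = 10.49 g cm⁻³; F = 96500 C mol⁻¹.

412 μm

Q = I·t = 17.90 × 4930.0 = 88250 C; n(e⁻) = 0.9145 mol.
n(Ag) = n(e⁻)/1 = 0.9145 mol, so m = 0.9145 × 107.87 = 98.64 g.
Volume = m/ρ = 98.64 / 10.49 = 9.404 cm³.
Thickness = V/A = 9.404 / 228 = 0.0412 cm = 412 μm.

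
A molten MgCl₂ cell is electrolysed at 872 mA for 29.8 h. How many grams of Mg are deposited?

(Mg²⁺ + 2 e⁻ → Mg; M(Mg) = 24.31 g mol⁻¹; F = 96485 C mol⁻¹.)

11.8 g

Q = I·t = 0.8720 A × 107280 s = 93550 C.
n(e⁻) = Q/F = 93550 / 96485 = 0.9696 mol.
Mg²⁺ + 2 e⁻ → Mg, so n(Mg) = n(e⁻)/2 = 0.4848 mol.
m = n·M = 0.4848 × 24.31 = 11.8 g.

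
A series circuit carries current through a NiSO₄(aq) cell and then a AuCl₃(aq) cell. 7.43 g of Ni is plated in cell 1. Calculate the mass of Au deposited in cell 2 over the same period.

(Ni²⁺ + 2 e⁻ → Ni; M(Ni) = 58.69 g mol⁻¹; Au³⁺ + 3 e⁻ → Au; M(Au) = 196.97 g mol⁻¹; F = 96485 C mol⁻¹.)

16.6 g

n(Ni) = 7.43 / 58.69 = 0.1266 mol.
Since Ni²⁺ + 2 e⁻ → Ni, n(e⁻) passed = 2 × 0.1266 = 0.2532 mol.
Cells in series carry the same charge, so the same 0.2532 mol of electrons passes through cell 2.
Au³⁺ + 3 e⁻ → Au, so n(Au) = 0.2532 / 3 = 0.08440 mol.
m(Au) = 0.08440 × 196.97 = 16.6 g.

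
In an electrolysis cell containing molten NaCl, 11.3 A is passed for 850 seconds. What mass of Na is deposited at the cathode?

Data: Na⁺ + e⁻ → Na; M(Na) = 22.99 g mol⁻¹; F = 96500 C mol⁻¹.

2.29 g

Q = I·t = 11.30 A × 850.00 s = 9605 C.
n(e⁻) = Q/F = 9605 / 96500 = 0.09953 mol.
Na⁺ + e⁻ → Na, so n(Na) = n(e⁻)/1 = 0.09953 mol.
m = n·M = 0.09953 × 22.99 = 2.29 g.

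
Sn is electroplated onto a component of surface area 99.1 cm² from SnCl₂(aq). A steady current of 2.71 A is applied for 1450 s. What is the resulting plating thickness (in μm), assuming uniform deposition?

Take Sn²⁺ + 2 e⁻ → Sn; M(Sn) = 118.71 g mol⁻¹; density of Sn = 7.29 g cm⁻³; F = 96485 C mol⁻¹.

33.5 μm

Q = I·t = 2.710 × 1450.0 = 3930 C; n(e⁻) = 0.04073 mol.
n(Sn) = n(e⁻)/2 = 0.02036 mol, so m = 0.02036 × 118.71 = 2.417 g.
Volume = m/ρ = 2.417 / 7.29 = 0.3316 cm³.
Thickness = V/A = 0.3316 / 99.1 = 0.00335 cm = 33.5 μm.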